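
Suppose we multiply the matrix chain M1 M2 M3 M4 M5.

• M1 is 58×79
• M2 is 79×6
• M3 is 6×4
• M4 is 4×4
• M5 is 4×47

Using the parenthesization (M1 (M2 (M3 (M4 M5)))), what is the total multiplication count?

239512

(M4 M5): 4×4 by 4×47 → 4×47, cost 4·4·47 = 752
(M3 (M4 M5)): 6×4 by 4×47 → 6×47, cost 6·4·47 = 1128; cumulative 1880
(M2 (M3 (M4 M5))): 79×6 by 6×47 → 79×47, cost 79·6·47 = 22278; cumulative 24158
(M1 (M2 (M3 (M4 M5)))): 58×79 by 79×47 → 58×47, cost 58·79·47 = 215354; cumulative 239512
Total: 239512 scalar multiplications.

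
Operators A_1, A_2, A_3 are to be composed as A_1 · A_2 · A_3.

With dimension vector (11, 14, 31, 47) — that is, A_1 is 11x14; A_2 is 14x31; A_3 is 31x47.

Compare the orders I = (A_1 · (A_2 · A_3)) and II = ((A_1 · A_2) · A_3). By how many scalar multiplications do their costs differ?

Order I = (A_1 · (A_2 · A_3)): (A_2 · A_3): 14×31 by 31×47 → 14×47, cost 14·31·47 = 20398; (A_1 · (A_2 · A_3)): 11×14 by 14×47 → 11×47, cost 11·14·47 = 7238; cumulative 27636. Total 27636.
Order II = ((A_1 · A_2) · A_3): (A_1 · A_2): 11×14 by 14×31 → 11×31, cost 11·14·31 = 4774; ((A_1 · A_2) · A_3): 11×31 by 31×47 → 11×47, cost 11·31·47 = 16027; cumulative 20801. Total 20801.
Difference: |27636 − 20801| = 6835.

6835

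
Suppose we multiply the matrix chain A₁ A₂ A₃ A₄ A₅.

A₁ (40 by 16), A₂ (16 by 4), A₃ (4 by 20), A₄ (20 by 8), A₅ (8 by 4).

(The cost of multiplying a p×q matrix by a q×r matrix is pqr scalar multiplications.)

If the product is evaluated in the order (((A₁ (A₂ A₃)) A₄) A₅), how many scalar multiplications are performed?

21760

(A₂ A₃): 16×4 by 4×20 → 16×20, cost 16·4·20 = 1280
(A₁ (A₂ A₃)): 40×16 by 16×20 → 40×20, cost 40·16·20 = 12800; cumulative 14080
((A₁ (A₂ A₃)) A₄): 40×20 by 20×8 → 40×8, cost 40·20·8 = 6400; cumulative 20480
(((A₁ (A₂ A₃)) A₄) A₅): 40×8 by 8×4 → 40×4, cost 40·8·4 = 1280; cumulative 21760
Total: 21760 scalar multiplications.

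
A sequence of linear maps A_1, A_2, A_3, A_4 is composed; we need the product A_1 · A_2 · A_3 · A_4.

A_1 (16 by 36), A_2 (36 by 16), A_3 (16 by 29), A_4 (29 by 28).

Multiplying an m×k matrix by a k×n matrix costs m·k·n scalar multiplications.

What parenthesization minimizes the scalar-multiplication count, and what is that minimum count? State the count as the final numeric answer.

Adjacent pairs: A_1A_2 = 16·36·16 = 9216; A_2A_3 = 36·16·29 = 16704; A_3A_4 = 16·29·28 = 12992.
Length 3: A_1..A_3: k=1: 0+16704+16·36·29=33408; k=2: 9216+0+16·16·29=16640 → min 16640 | A_2..A_4: k=2: 0+12992+36·16·28=29120; k=3: 16704+0+36·29·28=45936 → min 29120.
Length 4: A_1..A_4: k=1: 0+29120+16·36·28=45248; k=2: 9216+12992+16·16·28=29376; k=3: 16640+0+16·29·28=29632 → min 29376.
Optimal parenthesization: ((A_1 · A_2) · (A_3 · A_4)) with cost 29376.

29376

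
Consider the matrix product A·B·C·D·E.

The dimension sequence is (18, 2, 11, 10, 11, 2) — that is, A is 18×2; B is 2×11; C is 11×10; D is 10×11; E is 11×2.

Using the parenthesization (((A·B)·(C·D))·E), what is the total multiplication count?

(A·B): 18×2 by 2×11 → 18×11, cost 18·2·11 = 396
(C·D): 11×10 by 10×11 → 11×11, cost 11·10·11 = 1210
((A·B)·(C·D)): 18×11 by 11×11 → 18×11, cost 18·11·11 = 2178; cumulative 3784
(((A·B)·(C·D))·E): 18×11 by 11×2 → 18×2, cost 18·11·2 = 396; cumulative 4180
Total: 4180 scalar multiplications.

4180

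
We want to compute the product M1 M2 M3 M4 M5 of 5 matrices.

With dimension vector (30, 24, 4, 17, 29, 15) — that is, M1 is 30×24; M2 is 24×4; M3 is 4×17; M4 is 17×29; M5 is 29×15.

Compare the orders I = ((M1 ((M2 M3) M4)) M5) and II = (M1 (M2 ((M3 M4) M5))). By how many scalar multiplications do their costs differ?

31442

Order I = ((M1 ((M2 M3) M4)) M5): (M2 M3): 24×4 by 4×17 → 24×17, cost 24·4·17 = 1632; ((M2 M3) M4): 24×17 by 17×29 → 24×29, cost 24·17·29 = 11832; cumulative 13464; (M1 ((M2 M3) M4)): 30×24 by 24×29 → 30×29, cost 30·24·29 = 20880; cumulative 34344; ((M1 ((M2 M3) M4)) M5): 30×29 by 29×15 → 30×15, cost 30·29·15 = 13050; cumulative 47394. Total 47394.
Order II = (M1 (M2 ((M3 M4) M5))): (M3 M4): 4×17 by 17×29 → 4×29, cost 4·17·29 = 1972; ((M3 M4) M5): 4×29 by 29×15 → 4×15, cost 4·29·15 = 1740; cumulative 3712; (M2 ((M3 M4) M5)): 24×4 by 4×15 → 24×15, cost 24·4·15 = 1440; cumulative 5152; (M1 (M2 ((M3 M4) M5))): 30×24 by 24×15 → 30×15, cost 30·24·15 = 10800; cumulative 15952. Total 15952.
Difference: |47394 − 15952| = 31442.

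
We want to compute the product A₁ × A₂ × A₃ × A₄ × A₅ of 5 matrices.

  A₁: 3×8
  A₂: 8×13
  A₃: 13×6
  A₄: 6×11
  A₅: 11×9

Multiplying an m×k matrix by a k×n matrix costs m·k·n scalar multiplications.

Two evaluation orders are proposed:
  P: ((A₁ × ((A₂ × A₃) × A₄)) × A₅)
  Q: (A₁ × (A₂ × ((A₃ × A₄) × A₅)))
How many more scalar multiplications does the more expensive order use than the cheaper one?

Order P = ((A₁ × ((A₂ × A₃) × A₄)) × A₅): (A₂ × A₃): 8×13 by 13×6 → 8×6, cost 8·13·6 = 624; ((A₂ × A₃) × A₄): 8×6 by 6×11 → 8×11, cost 8·6·11 = 528; cumulative 1152; (A₁ × ((A₂ × A₃) × A₄)): 3×8 by 8×11 → 3×11, cost 3·8·11 = 264; cumulative 1416; ((A₁ × ((A₂ × A₃) × A₄)) × A₅): 3×11 by 11×9 → 3×9, cost 3·11·9 = 297; cumulative 1713. Total 1713.
Order Q = (A₁ × (A₂ × ((A₃ × A₄) × A₅))): (A₃ × A₄): 13×6 by 6×11 → 13×11, cost 13·6·11 = 858; ((A₃ × A₄) × A₅): 13×11 by 11×9 → 13×9, cost 13·11·9 = 1287; cumulative 2145; (A₂ × ((A₃ × A₄) × A₅)): 8×13 by 13×9 → 8×9, cost 8·13·9 = 936; cumulative 3081; (A₁ × (A₂ × ((A₃ × A₄) × A₅))): 3×8 by 8×9 → 3×9, cost 3·8·9 = 216; cumulative 3297. Total 3297.
Difference: |1713 − 3297| = 1584.

1584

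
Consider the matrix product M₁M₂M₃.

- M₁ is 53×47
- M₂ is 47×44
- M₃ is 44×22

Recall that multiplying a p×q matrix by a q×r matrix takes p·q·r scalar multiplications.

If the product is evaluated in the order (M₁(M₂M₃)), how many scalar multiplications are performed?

(M₂M₃): 47×44 by 44×22 → 47×22, cost 47·44·22 = 45496
(M₁(M₂M₃)): 53×47 by 47×22 → 53×22, cost 53·47·22 = 54802; cumulative 100298
Total: 100298 scalar multiplications.

100298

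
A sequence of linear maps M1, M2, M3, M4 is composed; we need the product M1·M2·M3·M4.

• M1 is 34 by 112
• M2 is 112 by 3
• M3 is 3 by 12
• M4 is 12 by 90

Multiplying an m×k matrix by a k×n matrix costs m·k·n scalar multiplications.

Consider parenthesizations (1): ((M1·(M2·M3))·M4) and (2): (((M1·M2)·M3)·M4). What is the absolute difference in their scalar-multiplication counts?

37080

Order (1) = ((M1·(M2·M3))·M4): (M2·M3): 112×3 by 3×12 → 112×12, cost 112·3·12 = 4032; (M1·(M2·M3)): 34×112 by 112×12 → 34×12, cost 34·112·12 = 45696; cumulative 49728; ((M1·(M2·M3))·M4): 34×12 by 12×90 → 34×90, cost 34·12·90 = 36720; cumulative 86448. Total 86448.
Order (2) = (((M1·M2)·M3)·M4): (M1·M2): 34×112 by 112×3 → 34×3, cost 34·112·3 = 11424; ((M1·M2)·M3): 34×3 by 3×12 → 34×12, cost 34·3·12 = 1224; cumulative 12648; (((M1·M2)·M3)·M4): 34×12 by 12×90 → 34×90, cost 34·12·90 = 36720; cumulative 49368. Total 49368.
Difference: |86448 − 49368| = 37080.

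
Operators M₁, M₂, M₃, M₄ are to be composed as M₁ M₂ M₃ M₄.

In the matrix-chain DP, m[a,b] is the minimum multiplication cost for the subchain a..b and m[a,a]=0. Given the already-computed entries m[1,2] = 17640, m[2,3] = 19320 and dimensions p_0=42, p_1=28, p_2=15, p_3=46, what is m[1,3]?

46620

m[1,3] = min over k∈[1,2] of m[1,k]+m[k+1,3]+p_{0}·p_k·p_{3}.
k=1: 0 + 19320 + 42·28·46 = 73416; k=2: 17640 + 0 + 42·15·46 = 46620.
Minimum: 46620 at k=2.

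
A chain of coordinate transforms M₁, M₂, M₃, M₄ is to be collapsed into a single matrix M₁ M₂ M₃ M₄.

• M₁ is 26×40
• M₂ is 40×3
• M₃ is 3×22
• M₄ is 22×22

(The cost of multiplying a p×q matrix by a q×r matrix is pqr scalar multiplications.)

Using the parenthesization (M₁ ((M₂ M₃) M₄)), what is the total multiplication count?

44880

(M₂ M₃): 40×3 by 3×22 → 40×22, cost 40·3·22 = 2640
((M₂ M₃) M₄): 40×22 by 22×22 → 40×22, cost 40·22·22 = 19360; cumulative 22000
(M₁ ((M₂ M₃) M₄)): 26×40 by 40×22 → 26×22, cost 26·40·22 = 22880; cumulative 44880
Total: 44880 scalar multiplications.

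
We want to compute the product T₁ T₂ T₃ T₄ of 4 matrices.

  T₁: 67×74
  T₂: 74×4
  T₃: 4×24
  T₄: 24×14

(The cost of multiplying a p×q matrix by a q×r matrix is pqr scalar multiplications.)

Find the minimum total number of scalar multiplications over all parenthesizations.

Adjacent pairs: T₁T₂ = 67·74·4 = 19832; T₂T₃ = 74·4·24 = 7104; T₃T₄ = 4·24·14 = 1344.
Length 3: T₁..T₃: k=1: 0+7104+67·74·24=126096; k=2: 19832+0+67·4·24=26264 → min 26264 | T₂..T₄: k=2: 0+1344+74·4·14=5488; k=3: 7104+0+74·24·14=31968 → min 5488.
Length 4: T₁..T₄: k=1: 0+5488+67·74·14=74900; k=2: 19832+1344+67·4·14=24928; k=3: 26264+0+67·24·14=48776 → min 24928.
Optimal order: ((T₁ T₂) (T₃ T₄)) with cost 24928.

24928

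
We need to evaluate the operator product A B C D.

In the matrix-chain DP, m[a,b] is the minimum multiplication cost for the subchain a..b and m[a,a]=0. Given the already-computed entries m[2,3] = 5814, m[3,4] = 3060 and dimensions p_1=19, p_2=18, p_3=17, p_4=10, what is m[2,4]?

6480

m[2,4] = min over k∈[2,3] of m[2,k]+m[k+1,4]+p_{1}·p_k·p_{4}.
k=2: 0 + 3060 + 19·18·10 = 6480; k=3: 5814 + 0 + 19·17·10 = 9044.
Minimum: 6480 at k=2.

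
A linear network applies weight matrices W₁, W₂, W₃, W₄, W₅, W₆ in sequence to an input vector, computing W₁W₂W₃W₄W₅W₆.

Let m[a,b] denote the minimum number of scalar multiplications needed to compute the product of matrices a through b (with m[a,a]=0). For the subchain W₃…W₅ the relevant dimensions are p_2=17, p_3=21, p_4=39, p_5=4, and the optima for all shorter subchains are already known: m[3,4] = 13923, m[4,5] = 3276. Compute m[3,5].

m[3,5] = min over k∈[3,4] of m[3,k]+m[k+1,5]+p_{2}·p_k·p_{5}.
k=3: 0 + 3276 + 17·21·4 = 4704; k=4: 13923 + 0 + 17·39·4 = 16575.
Minimum: 4704 at k=3.

4704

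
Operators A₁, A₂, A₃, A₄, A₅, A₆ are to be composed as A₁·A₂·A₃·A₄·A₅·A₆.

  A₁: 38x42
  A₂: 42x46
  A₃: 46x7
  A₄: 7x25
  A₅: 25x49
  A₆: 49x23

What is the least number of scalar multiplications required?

Adjacent pairs: A₁A₂ = 38·42·46 = 73416; A₂A₃ = 42·46·7 = 13524; A₃A₄ = 46·7·25 = 8050; A₄A₅ = 7·25·49 = 8575; A₅A₆ = 25·49·23 = 28175.
Length 3: A₁..A₃: k=1: 0+13524+38·42·7=24696; k=2: 73416+0+38·46·7=85652 → min 24696 | A₂..A₄: k=2: 0+8050+42·46·25=56350; k=3: 13524+0+42·7·25=20874 → min 20874 | A₃..A₅: k=3: 0+8575+46·7·49=24353; k=4: 8050+0+46·25·49=64400 → min 24353 | A₄..A₆: k=4: 0+28175+7·25·23=32200; k=5: 8575+0+7·49·23=16464 → min 16464.
Length 4: A₁..A₄: k=1: 0+20874+38·42·25=60774; k=2: 73416+8050+38·46·25=125166; k=3: 24696+0+38·7·25=31346 → min 31346 | A₂..A₅: k=2: 0+24353+42·46·49=119021; k=3: 13524+8575+42·7·49=36505; k=4: 20874+0+42·25·49=72324 → min 36505 | A₃..A₆: k=3: 0+16464+46·7·23=23870; k=4: 8050+28175+46·25·23=62675; k=5: 24353+0+46·49·23=76195 → min 23870.
Length 5: A₁..A₅: k=1: 0+36505+38·42·49=114709; k=2: 73416+24353+38·46·49=183421; k=3: 24696+8575+38·7·49=46305; k=4: 31346+0+38·25·49=77896 → min 46305 | A₂..A₆: k=2: 0+23870+42·46·23=68306; k=3: 13524+16464+42·7·23=36750; k=4: 20874+28175+42·25·23=73199; k=5: 36505+0+42·49·23=83839 → min 36750.
Length 6: A₁..A₆: k=1: 0+36750+38·42·23=73458; k=2: 73416+23870+38·46·23=137490; k=3: 24696+16464+38·7·23=47278; k=4: 31346+28175+38·25·23=81371; k=5: 46305+0+38·49·23=89131 → min 47278.
Optimal order: ((A₁·(A₂·A₃))·((A₄·A₅)·A₆)) with cost 47278.

47278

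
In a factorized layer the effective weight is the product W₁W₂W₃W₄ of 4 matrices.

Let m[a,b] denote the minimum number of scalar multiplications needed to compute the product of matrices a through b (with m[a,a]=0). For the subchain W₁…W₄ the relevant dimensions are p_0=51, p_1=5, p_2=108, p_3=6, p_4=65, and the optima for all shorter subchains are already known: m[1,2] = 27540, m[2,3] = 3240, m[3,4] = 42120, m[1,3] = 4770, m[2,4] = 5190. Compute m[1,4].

m[1,4] = min over k∈[1,3] of m[1,k]+m[k+1,4]+p_{0}·p_k·p_{4}.
k=1: 0 + 5190 + 51·5·65 = 21765; k=2: 27540 + 42120 + 51·108·65 = 427680; k=3: 4770 + 0 + 51·6·65 = 24660.
Minimum: 21765 at k=1.

21765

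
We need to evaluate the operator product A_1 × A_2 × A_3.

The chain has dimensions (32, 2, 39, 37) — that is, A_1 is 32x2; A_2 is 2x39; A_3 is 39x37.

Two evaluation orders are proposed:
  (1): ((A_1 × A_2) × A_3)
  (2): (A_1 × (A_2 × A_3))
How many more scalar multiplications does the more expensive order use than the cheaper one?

43418

Order (1) = ((A_1 × A_2) × A_3): (A_1 × A_2): 32×2 by 2×39 → 32×39, cost 32·2·39 = 2496; ((A_1 × A_2) × A_3): 32×39 by 39×37 → 32×37, cost 32·39·37 = 46176; cumulative 48672. Total 48672.
Order (2) = (A_1 × (A_2 × A_3)): (A_2 × A_3): 2×39 by 39×37 → 2×37, cost 2·39·37 = 2886; (A_1 × (A_2 × A_3)): 32×2 by 2×37 → 32×37, cost 32·2·37 = 2368; cumulative 5254. Total 5254.
Difference: |48672 − 5254| = 43418.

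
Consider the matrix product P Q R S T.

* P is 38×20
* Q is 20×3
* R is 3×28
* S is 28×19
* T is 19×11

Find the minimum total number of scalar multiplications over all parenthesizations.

5757

Adjacent pairs: PQ = 38·20·3 = 2280; QR = 20·3·28 = 1680; RS = 3·28·19 = 1596; ST = 28·19·11 = 5852.
Length 3: P..R: k=1: 0+1680+38·20·28=22960; k=2: 2280+0+38·3·28=5472 → min 5472 | Q..S: k=2: 0+1596+20·3·19=2736; k=3: 1680+0+20·28·19=12320 → min 2736 | R..T: k=3: 0+5852+3·28·11=6776; k=4: 1596+0+3·19·11=2223 → min 2223.
Length 4: P..S: k=1: 0+2736+38·20·19=17176; k=2: 2280+1596+38·3·19=6042; k=3: 5472+0+38·28·19=25688 → min 6042 | Q..T: k=2: 0+2223+20·3·11=2883; k=3: 1680+5852+20·28·11=13692; k=4: 2736+0+20·19·11=6916 → min 2883.
Length 5: P..T: k=1: 0+2883+38·20·11=11243; k=2: 2280+2223+38·3·11=5757; k=3: 5472+5852+38·28·11=23028; k=4: 6042+0+38·19·11=13984 → min 5757.
Optimal order: ((P Q) ((R S) T)) with cost 5757.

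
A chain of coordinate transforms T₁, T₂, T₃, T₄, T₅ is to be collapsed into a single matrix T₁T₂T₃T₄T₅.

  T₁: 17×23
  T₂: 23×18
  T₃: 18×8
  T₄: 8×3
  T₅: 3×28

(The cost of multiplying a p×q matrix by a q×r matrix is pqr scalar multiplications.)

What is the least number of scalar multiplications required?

4275

Adjacent pairs: T₁T₂ = 17·23·18 = 7038; T₂T₃ = 23·18·8 = 3312; T₃T₄ = 18·8·3 = 432; T₄T₅ = 8·3·28 = 672.
Length 3: T₁..T₃: k=1: 0+3312+17·23·8=6440; k=2: 7038+0+17·18·8=9486 → min 6440 | T₂..T₄: k=2: 0+432+23·18·3=1674; k=3: 3312+0+23·8·3=3864 → min 1674 | T₃..T₅: k=3: 0+672+18·8·28=4704; k=4: 432+0+18·3·28=1944 → min 1944.
Length 4: T₁..T₄: k=1: 0+1674+17·23·3=2847; k=2: 7038+432+17·18·3=8388; k=3: 6440+0+17·8·3=6848 → min 2847 | T₂..T₅: k=2: 0+1944+23·18·28=13536; k=3: 3312+672+23·8·28=9136; k=4: 1674+0+23·3·28=3606 → min 3606.
Length 5: T₁..T₅: k=1: 0+3606+17·23·28=14554; k=2: 7038+1944+17·18·28=17550; k=3: 6440+672+17·8·28=10920; k=4: 2847+0+17·3·28=4275 → min 4275.
Optimal order: ((T₁(T₂(T₃T₄)))T₅) with cost 4275.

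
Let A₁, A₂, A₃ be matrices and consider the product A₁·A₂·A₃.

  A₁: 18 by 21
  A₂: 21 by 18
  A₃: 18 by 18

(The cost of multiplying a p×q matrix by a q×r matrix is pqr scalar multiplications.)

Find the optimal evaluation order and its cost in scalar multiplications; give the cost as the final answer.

(A₁·(A₂·A₃)): cost 13608.
((A₁·A₂)·A₃): cost 12636.
Optimal: ((A₁·A₂)·A₃) with cost 12636.

12636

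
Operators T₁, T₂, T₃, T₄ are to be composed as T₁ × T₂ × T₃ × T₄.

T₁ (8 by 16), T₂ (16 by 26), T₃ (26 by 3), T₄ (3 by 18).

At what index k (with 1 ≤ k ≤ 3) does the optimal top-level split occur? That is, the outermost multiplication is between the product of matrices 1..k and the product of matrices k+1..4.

Adjacent pairs: T₁T₂ = 8·16·26 = 3328; T₂T₃ = 16·26·3 = 1248; T₃T₄ = 26·3·18 = 1404.
Length 3: T₁..T₃: k=1: 0+1248+8·16·3=1632; k=2: 3328+0+8·26·3=3952 → min 1632 | T₂..T₄: k=2: 0+1404+16·26·18=8892; k=3: 1248+0+16·3·18=2112 → min 2112.
Top-level splits: k=1: (T₁..T₁)·(T₂..T₄) → 0+2112+8·16·18 = 4416; k=2: (T₁..T₂)·(T₃..T₄) → 3328+1404+8·26·18 = 8476; k=3: (T₁..T₃)·(T₄..T₄) → 1632+0+8·3·18 = 2064.
Best split is after T₃, i.e. k = 3.

3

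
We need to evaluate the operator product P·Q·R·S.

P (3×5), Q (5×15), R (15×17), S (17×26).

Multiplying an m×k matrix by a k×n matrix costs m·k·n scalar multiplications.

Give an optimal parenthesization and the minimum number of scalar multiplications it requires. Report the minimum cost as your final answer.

Adjacent pairs: PQ = 3·5·15 = 225; QR = 5·15·17 = 1275; RS = 15·17·26 = 6630.
Length 3: P..R: k=1: 0+1275+3·5·17=1530; k=2: 225+0+3·15·17=990 → min 990 | Q..S: k=2: 0+6630+5·15·26=8580; k=3: 1275+0+5·17·26=3485 → min 3485.
Length 4: P..S: k=1: 0+3485+3·5·26=3875; k=2: 225+6630+3·15·26=8025; k=3: 990+0+3·17·26=2316 → min 2316.
Optimal parenthesization: (((P·Q)·R)·S) with cost 2316.

2316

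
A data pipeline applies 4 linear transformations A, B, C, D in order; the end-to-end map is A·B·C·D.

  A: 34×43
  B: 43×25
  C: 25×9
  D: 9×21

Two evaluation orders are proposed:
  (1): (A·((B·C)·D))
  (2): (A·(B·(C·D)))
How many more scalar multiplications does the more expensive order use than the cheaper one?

9498

Order (1) = (A·((B·C)·D)): (B·C): 43×25 by 25×9 → 43×9, cost 43·25·9 = 9675; ((B·C)·D): 43×9 by 9×21 → 43×21, cost 43·9·21 = 8127; cumulative 17802; (A·((B·C)·D)): 34×43 by 43×21 → 34×21, cost 34·43·21 = 30702; cumulative 48504. Total 48504.
Order (2) = (A·(B·(C·D))): (C·D): 25×9 by 9×21 → 25×21, cost 25·9·21 = 4725; (B·(C·D)): 43×25 by 25×21 → 43×21, cost 43·25·21 = 22575; cumulative 27300; (A·(B·(C·D))): 34×43 by 43×21 → 34×21, cost 34·43·21 = 30702; cumulative 58002. Total 58002.
Difference: |48504 − 58002| = 9498.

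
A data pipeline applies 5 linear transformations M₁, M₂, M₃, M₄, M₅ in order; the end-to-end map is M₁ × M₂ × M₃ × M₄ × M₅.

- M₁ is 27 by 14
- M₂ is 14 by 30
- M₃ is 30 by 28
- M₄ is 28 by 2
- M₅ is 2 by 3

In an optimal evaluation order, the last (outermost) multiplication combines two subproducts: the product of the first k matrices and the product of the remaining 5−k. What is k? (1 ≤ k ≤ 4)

Adjacent pairs: M₁M₂ = 27·14·30 = 11340; M₂M₃ = 14·30·28 = 11760; M₃M₄ = 30·28·2 = 1680; M₄M₅ = 28·2·3 = 168.
Length 3: M₁..M₃: k=1: 0+11760+27·14·28=22344; k=2: 11340+0+27·30·28=34020 → min 22344 | M₂..M₄: k=2: 0+1680+14·30·2=2520; k=3: 11760+0+14·28·2=12544 → min 2520 | M₃..M₅: k=3: 0+168+30·28·3=2688; k=4: 1680+0+30·2·3=1860 → min 1860.
Length 4: M₁..M₄: k=1: 0+2520+27·14·2=3276; k=2: 11340+1680+27·30·2=14640; k=3: 22344+0+27·28·2=23856 → min 3276 | M₂..M₅: k=2: 0+1860+14·30·3=3120; k=3: 11760+168+14·28·3=13104; k=4: 2520+0+14·2·3=2604 → min 2604.
Top-level splits: k=1: (M₁..M₁)·(M₂..M₅) → 0+2604+27·14·3 = 3738; k=2: (M₁..M₂)·(M₃..M₅) → 11340+1860+27·30·3 = 15630; k=3: (M₁..M₃)·(M₄..M₅) → 22344+168+27·28·3 = 24780; k=4: (M₁..M₄)·(M₅..M₅) → 3276+0+27·2·3 = 3438.
Best split is after M₄, i.e. k = 4.

4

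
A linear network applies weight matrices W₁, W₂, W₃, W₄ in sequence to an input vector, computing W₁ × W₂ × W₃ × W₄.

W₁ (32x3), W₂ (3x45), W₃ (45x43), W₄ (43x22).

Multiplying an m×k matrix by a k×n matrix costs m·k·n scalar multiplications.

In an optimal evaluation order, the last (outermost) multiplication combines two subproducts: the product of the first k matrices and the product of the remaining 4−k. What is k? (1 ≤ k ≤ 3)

1

Adjacent pairs: W₁W₂ = 32·3·45 = 4320; W₂W₃ = 3·45·43 = 5805; W₃W₄ = 45·43·22 = 42570.
Length 3: W₁..W₃: k=1: 0+5805+32·3·43=9933; k=2: 4320+0+32·45·43=66240 → min 9933 | W₂..W₄: k=2: 0+42570+3·45·22=45540; k=3: 5805+0+3·43·22=8643 → min 8643.
Top-level splits: k=1: (W₁..W₁)·(W₂..W₄) → 0+8643+32·3·22 = 10755; k=2: (W₁..W₂)·(W₃..W₄) → 4320+42570+32·45·22 = 78570; k=3: (W₁..W₃)·(W₄..W₄) → 9933+0+32·43·22 = 40205.
Best split is after W₁, i.e. k = 1.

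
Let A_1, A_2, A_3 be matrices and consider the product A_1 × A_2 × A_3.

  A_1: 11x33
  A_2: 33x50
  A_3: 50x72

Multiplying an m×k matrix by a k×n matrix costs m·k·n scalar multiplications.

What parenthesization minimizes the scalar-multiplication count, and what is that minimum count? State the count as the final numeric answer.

57750

(A_1 × (A_2 × A_3)): cost 144936.
((A_1 × A_2) × A_3): cost 57750.
Optimal: ((A_1 × A_2) × A_3) with cost 57750.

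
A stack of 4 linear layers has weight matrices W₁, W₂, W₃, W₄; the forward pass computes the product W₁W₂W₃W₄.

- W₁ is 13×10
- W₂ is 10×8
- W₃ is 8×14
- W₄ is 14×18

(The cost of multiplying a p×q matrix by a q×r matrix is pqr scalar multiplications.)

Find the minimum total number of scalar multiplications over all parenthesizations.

Adjacent pairs: W₁W₂ = 13·10·8 = 1040; W₂W₃ = 10·8·14 = 1120; W₃W₄ = 8·14·18 = 2016.
Length 3: W₁..W₃: k=1: 0+1120+13·10·14=2940; k=2: 1040+0+13·8·14=2496 → min 2496 | W₂..W₄: k=2: 0+2016+10·8·18=3456; k=3: 1120+0+10·14·18=3640 → min 3456.
Length 4: W₁..W₄: k=1: 0+3456+13·10·18=5796; k=2: 1040+2016+13·8·18=4928; k=3: 2496+0+13·14·18=5772 → min 4928.
Optimal order: ((W₁W₂)(W₃W₄)) with cost 4928.

4928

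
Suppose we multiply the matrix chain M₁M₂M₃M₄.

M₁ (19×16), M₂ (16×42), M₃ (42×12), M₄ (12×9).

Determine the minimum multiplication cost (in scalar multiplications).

Adjacent pairs: M₁M₂ = 19·16·42 = 12768; M₂M₃ = 16·42·12 = 8064; M₃M₄ = 42·12·9 = 4536.
Length 3: M₁..M₃: k=1: 0+8064+19·16·12=11712; k=2: 12768+0+19·42·12=22344 → min 11712 | M₂..M₄: k=2: 0+4536+16·42·9=10584; k=3: 8064+0+16·12·9=9792 → min 9792.
Length 4: M₁..M₄: k=1: 0+9792+19·16·9=12528; k=2: 12768+4536+19·42·9=24486; k=3: 11712+0+19·12·9=13764 → min 12528.
Optimal order: (M₁((M₂M₃)M₄)) with cost 12528.

12528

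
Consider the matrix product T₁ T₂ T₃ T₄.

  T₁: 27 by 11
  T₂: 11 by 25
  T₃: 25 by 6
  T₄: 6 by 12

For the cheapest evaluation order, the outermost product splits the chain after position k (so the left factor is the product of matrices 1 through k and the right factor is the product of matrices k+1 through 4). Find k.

Adjacent pairs: T₁T₂ = 27·11·25 = 7425; T₂T₃ = 11·25·6 = 1650; T₃T₄ = 25·6·12 = 1800.
Length 3: T₁..T₃: k=1: 0+1650+27·11·6=3432; k=2: 7425+0+27·25·6=11475 → min 3432 | T₂..T₄: k=2: 0+1800+11·25·12=5100; k=3: 1650+0+11·6·12=2442 → min 2442.
Top-level splits: k=1: (T₁..T₁)·(T₂..T₄) → 0+2442+27·11·12 = 6006; k=2: (T₁..T₂)·(T₃..T₄) → 7425+1800+27·25·12 = 17325; k=3: (T₁..T₃)·(T₄..T₄) → 3432+0+27·6·12 = 5376.
Best split is after T₃, i.e. k = 3.

3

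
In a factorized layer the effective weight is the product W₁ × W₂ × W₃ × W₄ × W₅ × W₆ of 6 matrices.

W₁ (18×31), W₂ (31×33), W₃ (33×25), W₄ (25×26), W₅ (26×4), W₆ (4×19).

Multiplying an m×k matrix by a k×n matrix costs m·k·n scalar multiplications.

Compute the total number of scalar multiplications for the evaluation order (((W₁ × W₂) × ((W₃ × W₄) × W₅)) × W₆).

(W₁ × W₂): 18×31 by 31×33 → 18×33, cost 18·31·33 = 18414
(W₃ × W₄): 33×25 by 25×26 → 33×26, cost 33·25·26 = 21450
((W₃ × W₄) × W₅): 33×26 by 26×4 → 33×4, cost 33·26·4 = 3432; cumulative 24882
((W₁ × W₂) × ((W₃ × W₄) × W₅)): 18×33 by 33×4 → 18×4, cost 18·33·4 = 2376; cumulative 45672
(((W₁ × W₂) × ((W₃ × W₄) × W₅)) × W₆): 18×4 by 4×19 → 18×19, cost 18·4·19 = 1368; cumulative 47040
Total: 47040 scalar multiplications.

47040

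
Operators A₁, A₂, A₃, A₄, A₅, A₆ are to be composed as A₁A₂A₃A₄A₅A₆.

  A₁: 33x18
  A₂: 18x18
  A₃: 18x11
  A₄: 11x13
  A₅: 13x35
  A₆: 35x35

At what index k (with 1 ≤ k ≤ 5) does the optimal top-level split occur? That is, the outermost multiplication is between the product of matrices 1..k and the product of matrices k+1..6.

Adjacent pairs: A₁A₂ = 33·18·18 = 10692; A₂A₃ = 18·18·11 = 3564; A₃A₄ = 18·11·13 = 2574; A₄A₅ = 11·13·35 = 5005; A₅A₆ = 13·35·35 = 15925.
Length 3: A₁..A₃: k=1: 0+3564+33·18·11=10098; k=2: 10692+0+33·18·11=17226 → min 10098 | A₂..A₄: k=2: 0+2574+18·18·13=6786; k=3: 3564+0+18·11·13=6138 → min 6138 | A₃..A₅: k=3: 0+5005+18·11·35=11935; k=4: 2574+0+18·13·35=10764 → min 10764 | A₄..A₆: k=4: 0+15925+11·13·35=20930; k=5: 5005+0+11·35·35=18480 → min 18480.
Length 4: A₁..A₄: k=1: 0+6138+33·18·13=13860; k=2: 10692+2574+33·18·13=20988; k=3: 10098+0+33·11·13=14817 → min 13860 | A₂..A₅: k=2: 0+10764+18·18·35=22104; k=3: 3564+5005+18·11·35=15499; k=4: 6138+0+18·13·35=14328 → min 14328 | A₃..A₆: k=3: 0+18480+18·11·35=25410; k=4: 2574+15925+18·13·35=26689; k=5: 10764+0+18·35·35=32814 → min 25410.
Length 5: A₁..A₅: k=1: 0+14328+33·18·35=35118; k=2: 10692+10764+33·18·35=42246; k=3: 10098+5005+33·11·35=27808; k=4: 13860+0+33·13·35=28875 → min 27808 | A₂..A₆: k=2: 0+25410+18·18·35=36750; k=3: 3564+18480+18·11·35=28974; k=4: 6138+15925+18·13·35=30253; k=5: 14328+0+18·35·35=36378 → min 28974.
Top-level splits: k=1: (A₁..A₁)·(A₂..A₆) → 0+28974+33·18·35 = 49764; k=2: (A₁..A₂)·(A₃..A₆) → 10692+25410+33·18·35 = 56892; k=3: (A₁..A₃)·(A₄..A₆) → 10098+18480+33·11·35 = 41283; k=4: (A₁..A₄)·(A₅..A₆) → 13860+15925+33·13·35 = 44800; k=5: (A₁..A₅)·(A₆..A₆) → 27808+0+33·35·35 = 68233.
Best split is after A₃, i.e. k = 3.

3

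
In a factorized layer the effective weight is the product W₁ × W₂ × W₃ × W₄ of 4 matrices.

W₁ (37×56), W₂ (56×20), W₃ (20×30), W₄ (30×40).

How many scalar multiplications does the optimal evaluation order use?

Adjacent pairs: W₁W₂ = 37·56·20 = 41440; W₂W₃ = 56·20·30 = 33600; W₃W₄ = 20·30·40 = 24000.
Length 3: W₁..W₃: k=1: 0+33600+37·56·30=95760; k=2: 41440+0+37·20·30=63640 → min 63640 | W₂..W₄: k=2: 0+24000+56·20·40=68800; k=3: 33600+0+56·30·40=100800 → min 68800.
Length 4: W₁..W₄: k=1: 0+68800+37·56·40=151680; k=2: 41440+24000+37·20·40=95040; k=3: 63640+0+37·30·40=108040 → min 95040.
Optimal order: ((W₁ × W₂) × (W₃ × W₄)) with cost 95040.

95040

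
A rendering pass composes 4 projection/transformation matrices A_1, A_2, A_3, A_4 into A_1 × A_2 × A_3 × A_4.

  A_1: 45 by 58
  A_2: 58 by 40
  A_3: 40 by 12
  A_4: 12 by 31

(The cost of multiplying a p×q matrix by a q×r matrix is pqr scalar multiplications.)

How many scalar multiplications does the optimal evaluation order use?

75900

Adjacent pairs: A_1A_2 = 45·58·40 = 104400; A_2A_3 = 58·40·12 = 27840; A_3A_4 = 40·12·31 = 14880.
Length 3: A_1..A_3: k=1: 0+27840+45·58·12=59160; k=2: 104400+0+45·40·12=126000 → min 59160 | A_2..A_4: k=2: 0+14880+58·40·31=86800; k=3: 27840+0+58·12·31=49416 → min 49416.
Length 4: A_1..A_4: k=1: 0+49416+45·58·31=130326; k=2: 104400+14880+45·40·31=175080; k=3: 59160+0+45·12·31=75900 → min 75900.
Optimal order: ((A_1 × (A_2 × A_3)) × A_4) with cost 75900.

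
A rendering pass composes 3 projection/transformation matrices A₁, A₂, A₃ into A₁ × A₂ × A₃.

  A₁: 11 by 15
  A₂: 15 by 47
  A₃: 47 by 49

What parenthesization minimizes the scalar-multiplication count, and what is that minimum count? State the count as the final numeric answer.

33088

(A₁ × (A₂ × A₃)): cost 42630.
((A₁ × A₂) × A₃): cost 33088.
Optimal: ((A₁ × A₂) × A₃) with cost 33088.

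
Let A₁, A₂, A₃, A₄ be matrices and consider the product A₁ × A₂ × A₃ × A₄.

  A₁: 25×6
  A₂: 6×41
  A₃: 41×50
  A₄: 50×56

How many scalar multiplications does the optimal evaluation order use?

Adjacent pairs: A₁A₂ = 25·6·41 = 6150; A₂A₃ = 6·41·50 = 12300; A₃A₄ = 41·50·56 = 114800.
Length 3: A₁..A₃: k=1: 0+12300+25·6·50=19800; k=2: 6150+0+25·41·50=57400 → min 19800 | A₂..A₄: k=2: 0+114800+6·41·56=128576; k=3: 12300+0+6·50·56=29100 → min 29100.
Length 4: A₁..A₄: k=1: 0+29100+25·6·56=37500; k=2: 6150+114800+25·41·56=178350; k=3: 19800+0+25·50·56=89800 → min 37500.
Optimal order: (A₁ × ((A₂ × A₃) × A₄)) with cost 37500.

37500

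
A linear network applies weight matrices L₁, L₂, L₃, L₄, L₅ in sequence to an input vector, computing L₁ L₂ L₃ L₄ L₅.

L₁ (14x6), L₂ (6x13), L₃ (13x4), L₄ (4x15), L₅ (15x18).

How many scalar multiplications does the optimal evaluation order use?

Adjacent pairs: L₁L₂ = 14·6·13 = 1092; L₂L₃ = 6·13·4 = 312; L₃L₄ = 13·4·15 = 780; L₄L₅ = 4·15·18 = 1080.
Length 3: L₁..L₃: k=1: 0+312+14·6·4=648; k=2: 1092+0+14·13·4=1820 → min 648 | L₂..L₄: k=2: 0+780+6·13·15=1950; k=3: 312+0+6·4·15=672 → min 672 | L₃..L₅: k=3: 0+1080+13·4·18=2016; k=4: 780+0+13·15·18=4290 → min 2016.
Length 4: L₁..L₄: k=1: 0+672+14·6·15=1932; k=2: 1092+780+14·13·15=4602; k=3: 648+0+14·4·15=1488 → min 1488 | L₂..L₅: k=2: 0+2016+6·13·18=3420; k=3: 312+1080+6·4·18=1824; k=4: 672+0+6·15·18=2292 → min 1824.
Length 5: L₁..L₅: k=1: 0+1824+14·6·18=3336; k=2: 1092+2016+14·13·18=6384; k=3: 648+1080+14·4·18=2736; k=4: 1488+0+14·15·18=5268 → min 2736.
Optimal order: ((L₁ (L₂ L₃)) (L₄ L₅)) with cost 2736.

2736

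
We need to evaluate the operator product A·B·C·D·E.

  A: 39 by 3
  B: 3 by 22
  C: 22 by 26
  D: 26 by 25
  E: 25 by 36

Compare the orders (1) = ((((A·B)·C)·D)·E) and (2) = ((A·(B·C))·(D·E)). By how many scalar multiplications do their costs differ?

Order (1) = ((((A·B)·C)·D)·E): (A·B): 39×3 by 3×22 → 39×22, cost 39·3·22 = 2574; ((A·B)·C): 39×22 by 22×26 → 39×26, cost 39·22·26 = 22308; cumulative 24882; (((A·B)·C)·D): 39×26 by 26×25 → 39×25, cost 39·26·25 = 25350; cumulative 50232; ((((A·B)·C)·D)·E): 39×25 by 25×36 → 39×36, cost 39·25·36 = 35100; cumulative 85332. Total 85332.
Order (2) = ((A·(B·C))·(D·E)): (B·C): 3×22 by 22×26 → 3×26, cost 3·22·26 = 1716; (A·(B·C)): 39×3 by 3×26 → 39×26, cost 39·3·26 = 3042; cumulative 4758; (D·E): 26×25 by 25×36 → 26×36, cost 26·25·36 = 23400; ((A·(B·C))·(D·E)): 39×26 by 26×36 → 39×36, cost 39·26·36 = 36504; cumulative 64662. Total 64662.
Difference: |85332 − 64662| = 20670.

20670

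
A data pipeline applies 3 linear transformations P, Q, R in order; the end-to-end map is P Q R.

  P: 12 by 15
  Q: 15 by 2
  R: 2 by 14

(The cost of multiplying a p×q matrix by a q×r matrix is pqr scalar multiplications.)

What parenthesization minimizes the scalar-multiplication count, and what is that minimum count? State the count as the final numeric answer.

696

(P (Q R)): cost 2940.
((P Q) R): cost 696.
Optimal: ((P Q) R) with cost 696.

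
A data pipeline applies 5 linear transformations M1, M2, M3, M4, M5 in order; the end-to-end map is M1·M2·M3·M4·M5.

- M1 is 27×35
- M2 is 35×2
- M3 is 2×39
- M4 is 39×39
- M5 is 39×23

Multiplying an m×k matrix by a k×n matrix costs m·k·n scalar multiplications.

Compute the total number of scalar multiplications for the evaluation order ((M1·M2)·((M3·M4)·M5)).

7968

(M1·M2): 27×35 by 35×2 → 27×2, cost 27·35·2 = 1890
(M3·M4): 2×39 by 39×39 → 2×39, cost 2·39·39 = 3042
((M3·M4)·M5): 2×39 by 39×23 → 2×23, cost 2·39·23 = 1794; cumulative 4836
((M1·M2)·((M3·M4)·M5)): 27×2 by 2×23 → 27×23, cost 27·2·23 = 1242; cumulative 7968
Total: 7968 scalar multiplications.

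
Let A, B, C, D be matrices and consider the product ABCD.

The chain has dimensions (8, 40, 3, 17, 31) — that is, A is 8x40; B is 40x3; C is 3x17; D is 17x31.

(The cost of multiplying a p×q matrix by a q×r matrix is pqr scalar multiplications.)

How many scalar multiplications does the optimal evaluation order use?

3285

Adjacent pairs: AB = 8·40·3 = 960; BC = 40·3·17 = 2040; CD = 3·17·31 = 1581.
Length 3: A..C: k=1: 0+2040+8·40·17=7480; k=2: 960+0+8·3·17=1368 → min 1368 | B..D: k=2: 0+1581+40·3·31=5301; k=3: 2040+0+40·17·31=23120 → min 5301.
Length 4: A..D: k=1: 0+5301+8·40·31=15221; k=2: 960+1581+8·3·31=3285; k=3: 1368+0+8·17·31=5584 → min 3285.
Optimal order: ((AB)(CD)) with cost 3285.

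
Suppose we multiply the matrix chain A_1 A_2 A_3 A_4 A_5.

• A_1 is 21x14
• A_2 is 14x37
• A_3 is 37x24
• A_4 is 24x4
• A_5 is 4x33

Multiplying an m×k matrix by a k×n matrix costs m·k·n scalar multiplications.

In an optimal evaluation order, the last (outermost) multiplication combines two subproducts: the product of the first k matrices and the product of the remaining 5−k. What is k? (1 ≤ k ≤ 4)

4

Adjacent pairs: A_1A_2 = 21·14·37 = 10878; A_2A_3 = 14·37·24 = 12432; A_3A_4 = 37·24·4 = 3552; A_4A_5 = 24·4·33 = 3168.
Length 3: A_1..A_3: k=1: 0+12432+21·14·24=19488; k=2: 10878+0+21·37·24=29526 → min 19488 | A_2..A_4: k=2: 0+3552+14·37·4=5624; k=3: 12432+0+14·24·4=13776 → min 5624 | A_3..A_5: k=3: 0+3168+37·24·33=32472; k=4: 3552+0+37·4·33=8436 → min 8436.
Length 4: A_1..A_4: k=1: 0+5624+21·14·4=6800; k=2: 10878+3552+21·37·4=17538; k=3: 19488+0+21·24·4=21504 → min 6800 | A_2..A_5: k=2: 0+8436+14·37·33=25530; k=3: 12432+3168+14·24·33=26688; k=4: 5624+0+14·4·33=7472 → min 7472.
Top-level splits: k=1: (A_1..A_1)·(A_2..A_5) → 0+7472+21·14·33 = 17174; k=2: (A_1..A_2)·(A_3..A_5) → 10878+8436+21·37·33 = 44955; k=3: (A_1..A_3)·(A_4..A_5) → 19488+3168+21·24·33 = 39288; k=4: (A_1..A_4)·(A_5..A_5) → 6800+0+21·4·33 = 9572.
Best split is after A_4, i.e. k = 4.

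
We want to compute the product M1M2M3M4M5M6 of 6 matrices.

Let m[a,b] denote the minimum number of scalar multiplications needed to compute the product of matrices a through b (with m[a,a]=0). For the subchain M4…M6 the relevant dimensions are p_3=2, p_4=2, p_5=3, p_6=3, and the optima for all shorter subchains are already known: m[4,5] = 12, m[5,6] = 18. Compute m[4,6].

m[4,6] = min over k∈[4,5] of m[4,k]+m[k+1,6]+p_{3}·p_k·p_{6}.
k=4: 0 + 18 + 2·2·3 = 30; k=5: 12 + 0 + 2·3·3 = 30.
Minimum: 30 at k=4.

30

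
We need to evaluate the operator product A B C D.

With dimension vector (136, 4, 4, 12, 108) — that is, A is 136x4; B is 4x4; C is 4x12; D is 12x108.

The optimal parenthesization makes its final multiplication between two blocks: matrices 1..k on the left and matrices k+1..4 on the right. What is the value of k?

Adjacent pairs: AB = 136·4·4 = 2176; BC = 4·4·12 = 192; CD = 4·12·108 = 5184.
Length 3: A..C: k=1: 0+192+136·4·12=6720; k=2: 2176+0+136·4·12=8704 → min 6720 | B..D: k=2: 0+5184+4·4·108=6912; k=3: 192+0+4·12·108=5376 → min 5376.
Top-level splits: k=1: (A..A)·(B..D) → 0+5376+136·4·108 = 64128; k=2: (A..B)·(C..D) → 2176+5184+136·4·108 = 66112; k=3: (A..C)·(D..D) → 6720+0+136·12·108 = 182976.
Best split is after A, i.e. k = 1.

1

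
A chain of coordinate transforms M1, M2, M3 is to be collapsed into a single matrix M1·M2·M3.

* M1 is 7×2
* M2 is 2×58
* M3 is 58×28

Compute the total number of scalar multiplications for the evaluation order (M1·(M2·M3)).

3640

(M2·M3): 2×58 by 58×28 → 2×28, cost 2·58·28 = 3248
(M1·(M2·M3)): 7×2 by 2×28 → 7×28, cost 7·2·28 = 392; cumulative 3640
Total: 3640 scalar multiplications.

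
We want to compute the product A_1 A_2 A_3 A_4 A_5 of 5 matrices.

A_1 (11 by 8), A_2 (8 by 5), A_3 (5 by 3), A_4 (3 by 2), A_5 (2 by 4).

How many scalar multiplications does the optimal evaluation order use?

Adjacent pairs: A_1A_2 = 11·8·5 = 440; A_2A_3 = 8·5·3 = 120; A_3A_4 = 5·3·2 = 30; A_4A_5 = 3·2·4 = 24.
Length 3: A_1..A_3: k=1: 0+120+11·8·3=384; k=2: 440+0+11·5·3=605 → min 384 | A_2..A_4: k=2: 0+30+8·5·2=110; k=3: 120+0+8·3·2=168 → min 110 | A_3..A_5: k=3: 0+24+5·3·4=84; k=4: 30+0+5·2·4=70 → min 70.
Length 4: A_1..A_4: k=1: 0+110+11·8·2=286; k=2: 440+30+11·5·2=580; k=3: 384+0+11·3·2=450 → min 286 | A_2..A_5: k=2: 0+70+8·5·4=230; k=3: 120+24+8·3·4=240; k=4: 110+0+8·2·4=174 → min 174.
Length 5: A_1..A_5: k=1: 0+174+11·8·4=526; k=2: 440+70+11·5·4=730; k=3: 384+24+11·3·4=540; k=4: 286+0+11·2·4=374 → min 374.
Optimal order: ((A_1 (A_2 (A_3 A_4))) A_5) with cost 374.

374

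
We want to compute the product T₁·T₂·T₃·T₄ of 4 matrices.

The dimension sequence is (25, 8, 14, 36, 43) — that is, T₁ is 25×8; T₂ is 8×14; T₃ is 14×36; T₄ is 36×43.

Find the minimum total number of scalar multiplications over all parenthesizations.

25016

Adjacent pairs: T₁T₂ = 25·8·14 = 2800; T₂T₃ = 8·14·36 = 4032; T₃T₄ = 14·36·43 = 21672.
Length 3: T₁..T₃: k=1: 0+4032+25·8·36=11232; k=2: 2800+0+25·14·36=15400 → min 11232 | T₂..T₄: k=2: 0+21672+8·14·43=26488; k=3: 4032+0+8·36·43=16416 → min 16416.
Length 4: T₁..T₄: k=1: 0+16416+25·8·43=25016; k=2: 2800+21672+25·14·43=39522; k=3: 11232+0+25·36·43=49932 → min 25016.
Optimal order: (T₁·((T₂·T₃)·T₄)) with cost 25016.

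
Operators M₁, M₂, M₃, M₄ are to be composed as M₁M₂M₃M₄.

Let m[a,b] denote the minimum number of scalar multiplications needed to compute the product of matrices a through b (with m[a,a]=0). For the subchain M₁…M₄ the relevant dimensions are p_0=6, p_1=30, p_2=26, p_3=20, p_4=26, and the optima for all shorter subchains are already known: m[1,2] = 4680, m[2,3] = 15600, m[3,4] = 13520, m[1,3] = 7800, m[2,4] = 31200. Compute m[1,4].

m[1,4] = min over k∈[1,3] of m[1,k]+m[k+1,4]+p_{0}·p_k·p_{4}.
k=1: 0 + 31200 + 6·30·26 = 35880; k=2: 4680 + 13520 + 6·26·26 = 22256; k=3: 7800 + 0 + 6·20·26 = 10920.
Minimum: 10920 at k=3.

10920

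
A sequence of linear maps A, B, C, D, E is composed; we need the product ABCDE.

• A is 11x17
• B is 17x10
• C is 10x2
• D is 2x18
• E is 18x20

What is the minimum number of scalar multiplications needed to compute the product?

Adjacent pairs: AB = 11·17·10 = 1870; BC = 17·10·2 = 340; CD = 10·2·18 = 360; DE = 2·18·20 = 720.
Length 3: A..C: k=1: 0+340+11·17·2=714; k=2: 1870+0+11·10·2=2090 → min 714 | B..D: k=2: 0+360+17·10·18=3420; k=3: 340+0+17·2·18=952 → min 952 | C..E: k=3: 0+720+10·2·20=1120; k=4: 360+0+10·18·20=3960 → min 1120.
Length 4: A..D: k=1: 0+952+11·17·18=4318; k=2: 1870+360+11·10·18=4210; k=3: 714+0+11·2·18=1110 → min 1110 | B..E: k=2: 0+1120+17·10·20=4520; k=3: 340+720+17·2·20=1740; k=4: 952+0+17·18·20=7072 → min 1740.
Length 5: A..E: k=1: 0+1740+11·17·20=5480; k=2: 1870+1120+11·10·20=5190; k=3: 714+720+11·2·20=1874; k=4: 1110+0+11·18·20=5070 → min 1874.
Optimal order: ((A(BC))(DE)) with cost 1874.

1874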